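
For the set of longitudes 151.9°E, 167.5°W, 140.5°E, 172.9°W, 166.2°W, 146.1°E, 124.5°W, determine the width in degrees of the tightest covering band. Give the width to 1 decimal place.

Sort the longitudes: -172.9°, -167.5°, -166.2°, -124.5°, +140.5°, +146.1°, +151.9°.
Eastward gaps between consecutive values (wrapping around): 5.4°, 1.3°, 41.7°, 265.0°, 5.6°, 5.8°, 35.2°.
Largest gap = 265.0° ⇒ minimal covering band is its complement: 360° − 265.0° = 95.0°.
Band runs from +140.5° eastward to -124.5°, crossing the antimeridian.

95.0°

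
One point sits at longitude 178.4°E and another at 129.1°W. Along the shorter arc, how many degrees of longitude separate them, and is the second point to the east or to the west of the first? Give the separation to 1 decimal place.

52.5° east

Raw difference: -129.1 − 178.4 = -307.5°.
Normalise into (−180°, 180°]: -307.5° + 360° = 52.5°.
Positive ⇒ the second point lies to the east; separation 52.5°.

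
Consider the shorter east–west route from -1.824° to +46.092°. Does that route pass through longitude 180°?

No

Signed shortest Δλ = ((46.092 − -1.824 + 180) mod 360) − 180 = 47.916°.
Going east by 47.916° from -1.824° reaches +46.092° without touching 180°.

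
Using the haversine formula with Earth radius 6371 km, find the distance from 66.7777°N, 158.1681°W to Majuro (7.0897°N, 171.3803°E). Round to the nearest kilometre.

7029 km

Δλ = 171.3803 − -158.1681 = 329.5484°; wrapped into (−180°, 180°]: -30.4516°.
Δφ = 7.0897 − 66.7777 = -59.6880°.
a = sin²(Δφ/2) + cos φ₁ · cos φ₂ · sin²(Δλ/2) = 0.274633.
c = 2·atan2(√a, √(1−a)) = 1.10321 rad → d = 6371·c ≈ 7028.55 km.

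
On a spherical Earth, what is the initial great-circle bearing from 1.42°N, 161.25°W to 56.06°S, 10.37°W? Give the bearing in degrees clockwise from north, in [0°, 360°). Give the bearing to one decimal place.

Δλ = -10.37 − -161.25 = 150.88°.
θ = atan2( sin Δλ · cos φ₂ , cos φ₁ · sin φ₂ − sin φ₁ · cos φ₂ · cos Δλ )
  = atan2(0.27170, -0.81728) = 161.611° → normalised to [0°, 360°): 161.611°.

161.6°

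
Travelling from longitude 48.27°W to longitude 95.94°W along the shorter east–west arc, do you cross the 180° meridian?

Signed shortest Δλ = ((-95.94 − -48.27 + 180) mod 360) − 180 = -47.67°.
Going west by 47.67° from -48.27° reaches -95.94° without touching 180°.

No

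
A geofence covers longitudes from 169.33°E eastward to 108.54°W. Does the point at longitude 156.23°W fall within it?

Yes

Band width going east from +169.33° to -108.54°: ((-108.54 − 169.33) mod 360) = 82.13°.
Offset of -156.23° east of the west edge: ((-156.23 − 169.33) mod 360) = 34.44°.
34.44° ≤ 82.13° ⇒ inside.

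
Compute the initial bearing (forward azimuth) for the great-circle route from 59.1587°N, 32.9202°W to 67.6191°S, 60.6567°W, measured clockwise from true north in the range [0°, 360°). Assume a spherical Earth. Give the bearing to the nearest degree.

Δλ = -60.6567 − -32.9202 = -27.7365°.
θ = atan2( sin Δλ · cos φ₂ , cos φ₁ · sin φ₂ − sin φ₁ · cos φ₂ · cos Δλ )
  = atan2(-0.17721, -0.76340) = -166.931° → normalised to [0°, 360°): 193.069°.

193°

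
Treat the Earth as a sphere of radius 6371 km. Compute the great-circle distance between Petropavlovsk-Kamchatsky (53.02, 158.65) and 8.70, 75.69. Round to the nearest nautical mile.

Δλ = 75.69 − 158.65 = -82.96°.
Δφ = 8.70 − 53.02 = -44.32°.
a = sin²(Δφ/2) + cos φ₁ · cos φ₂ · sin²(Δλ/2) = 0.403144.
c = 2·atan2(√a, √(1−a)) = 1.37585 rad → d = 6371·c ≈ 8765.56 km ≈ 4733.02 nmi.

4733 nmi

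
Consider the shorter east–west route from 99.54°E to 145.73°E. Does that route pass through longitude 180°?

Signed shortest Δλ = ((145.73 − 99.54 + 180) mod 360) − 180 = 46.19°.
Going east by 46.19° from +99.54° reaches +145.73° without touching 180°.

No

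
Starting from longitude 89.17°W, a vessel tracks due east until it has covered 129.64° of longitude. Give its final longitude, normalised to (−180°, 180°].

40.47°E

Start at -89.17°; shift +129.64° → +40.47°.
+40.47° already lies in (−180°, 180°].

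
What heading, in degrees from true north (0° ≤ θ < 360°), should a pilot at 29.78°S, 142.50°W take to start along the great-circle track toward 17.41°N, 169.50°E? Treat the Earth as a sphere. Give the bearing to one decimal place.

309.1°

Δλ = 169.50 − -142.50 = 312.00°; wrapped into (−180°, 180°]: -48.00°.
θ = atan2( sin Δλ · cos φ₂ , cos φ₁ · sin φ₂ − sin φ₁ · cos φ₂ · cos Δλ )
  = atan2(-0.70910, 0.57681) = -50.874° → normalised to [0°, 360°): 309.126°.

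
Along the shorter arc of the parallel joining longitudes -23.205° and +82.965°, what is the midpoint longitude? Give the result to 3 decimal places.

+29.880°

Signed shortest Δλ from -23.205° to +82.965° is +106.170°.
Midpoint longitude = -23.205° + (+106.170°)/2 = -23.205° + 53.085° = +29.880°.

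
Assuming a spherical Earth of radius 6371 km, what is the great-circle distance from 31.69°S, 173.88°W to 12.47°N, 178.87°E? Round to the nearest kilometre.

4971 km

Δλ = 178.87 − -173.88 = 352.75°; wrapped into (−180°, 180°]: -7.25°.
Δφ = 12.47 − -31.69 = 44.16°.
a = sin²(Δφ/2) + cos φ₁ · cos φ₂ · sin²(Δλ/2) = 0.144623.
c = 2·atan2(√a, √(1−a)) = 0.78023 rad → d = 6371·c ≈ 4970.82 km.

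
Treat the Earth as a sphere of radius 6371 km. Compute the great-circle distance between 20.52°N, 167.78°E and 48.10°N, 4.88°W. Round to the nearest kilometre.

12350 km

Δλ = -4.88 − 167.78 = -172.66°.
Δφ = 48.10 − 20.52 = 27.58°.
a = sin²(Δφ/2) + cos φ₁ · cos φ₂ · sin²(Δλ/2) = 0.679713.
c = 2·atan2(√a, √(1−a)) = 1.93845 rad → d = 6371·c ≈ 12349.86 km.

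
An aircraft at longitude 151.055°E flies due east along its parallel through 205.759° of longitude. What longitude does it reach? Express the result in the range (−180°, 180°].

Start at +151.055°; shift +205.759° → +356.814°.
+356.814° lies outside (−180°, 180°]; subtract 360° → -3.186°.

3.186°W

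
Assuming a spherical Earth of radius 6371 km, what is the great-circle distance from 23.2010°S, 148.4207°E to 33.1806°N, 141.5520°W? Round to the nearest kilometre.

Δλ = -141.5520 − 148.4207 = -289.9727°; wrapped into (−180°, 180°]: 70.0273°.
Δφ = 33.1806 − -23.2010 = 56.3816°.
a = sin²(Δφ/2) + cos φ₁ · cos φ₂ · sin²(Δλ/2) = 0.476423.
c = 2·atan2(√a, √(1−a)) = 1.52362 rad → d = 6371·c ≈ 9707.01 km.

9707 km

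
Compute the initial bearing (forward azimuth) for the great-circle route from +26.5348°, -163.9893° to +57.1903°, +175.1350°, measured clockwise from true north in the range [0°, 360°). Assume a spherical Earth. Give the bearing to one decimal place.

Δλ = 175.1350 − -163.9893 = 339.1243°; wrapped into (−180°, 180°]: -20.8757°.
θ = atan2( sin Δλ · cos φ₂ , cos φ₁ · sin φ₂ − sin φ₁ · cos φ₂ · cos Δλ )
  = atan2(-0.19308, 0.52577) = -20.165° → normalised to [0°, 360°): 339.835°.

339.8°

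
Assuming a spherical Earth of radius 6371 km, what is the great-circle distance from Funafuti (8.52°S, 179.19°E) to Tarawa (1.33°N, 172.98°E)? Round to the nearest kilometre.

1294 km

Δλ = 172.98 − 179.19 = -6.21°.
Δφ = 1.33 − -8.52 = 9.85°.
a = sin²(Δφ/2) + cos φ₁ · cos φ₂ · sin²(Δλ/2) = 0.010271.
c = 2·atan2(√a, √(1−a)) = 0.20304 rad → d = 6371·c ≈ 1293.59 km.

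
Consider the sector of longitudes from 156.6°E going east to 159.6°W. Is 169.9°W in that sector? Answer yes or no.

Yes

Band width going east from +156.6° to -159.6°: ((-159.6 − 156.6) mod 360) = 43.8°.
Offset of -169.9° east of the west edge: ((-169.9 − 156.6) mod 360) = 33.5°.
33.5° ≤ 43.8° ⇒ inside.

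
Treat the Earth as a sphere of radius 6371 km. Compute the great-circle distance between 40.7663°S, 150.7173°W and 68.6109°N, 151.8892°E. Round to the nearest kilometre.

Δλ = 151.8892 − -150.7173 = 302.6065°; wrapped into (−180°, 180°]: -57.3935°.
Δφ = 68.6109 − -40.7663 = 109.3772°.
a = sin²(Δφ/2) + cos φ₁ · cos φ₂ · sin²(Δλ/2) = 0.729579.
c = 2·atan2(√a, √(1−a)) = 2.04784 rad → d = 6371·c ≈ 13046.81 km.

13047 km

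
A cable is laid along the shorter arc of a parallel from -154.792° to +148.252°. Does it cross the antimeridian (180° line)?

Naïve |148.252 − -154.792| = 303.044° > 180°, so the shorter arc goes the other way round — across 180°.
Signed shortest Δλ = ((148.252 − -154.792 + 180) mod 360) − 180 = -56.956°.
Going west by 56.956° from -154.792° passes through 180° before reaching +148.252°.

Yes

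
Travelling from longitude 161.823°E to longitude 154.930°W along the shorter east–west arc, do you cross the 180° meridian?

Yes

Naïve |-154.930 − 161.823| = 316.753° > 180°, so the shorter arc goes the other way round — across 180°.
Signed shortest Δλ = ((-154.930 − 161.823 + 180) mod 360) − 180 = 43.247°.
Going east by 43.247° from +161.823° passes through 180° before reaching -154.930°.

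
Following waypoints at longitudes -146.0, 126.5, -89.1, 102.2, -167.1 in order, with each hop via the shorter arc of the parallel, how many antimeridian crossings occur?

Leg 1: -146.0° → +126.5°, shortest Δλ = -87.5° (west) — crosses 180°.
Leg 2: +126.5° → -89.1°, shortest Δλ = 144.4° (east) — crosses 180°.
Leg 3: -89.1° → +102.2°, shortest Δλ = -168.7° (west) — crosses 180°.
Leg 4: +102.2° → -167.1°, shortest Δλ = 90.7° (east) — crosses 180°.
Total crossings: 4.

4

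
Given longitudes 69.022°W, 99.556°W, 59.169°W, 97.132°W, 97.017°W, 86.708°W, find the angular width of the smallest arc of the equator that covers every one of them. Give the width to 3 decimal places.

40.387°

Sort the longitudes: -99.556°, -97.132°, -97.017°, -86.708°, -69.022°, -59.169°.
Eastward gaps between consecutive values (wrapping around): 2.424°, 0.115°, 10.309°, 17.686°, 9.853°, 319.613°.
Largest gap = 319.613° ⇒ minimal covering band is its complement: 360° − 319.613° = 40.387°.
Band runs from -99.556° eastward to -59.169°.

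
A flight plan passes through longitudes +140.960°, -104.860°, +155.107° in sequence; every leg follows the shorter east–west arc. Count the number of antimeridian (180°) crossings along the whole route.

2

Leg 1: +140.960° → -104.860°, shortest Δλ = 114.18° (east) — crosses 180°.
Leg 2: -104.860° → +155.107°, shortest Δλ = -100.033° (west) — crosses 180°.
Total crossings: 2.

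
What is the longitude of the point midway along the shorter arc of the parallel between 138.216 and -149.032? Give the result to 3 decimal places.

Signed shortest Δλ from +138.216° to -149.032° is +72.752°.
Midpoint longitude = +138.216° + (+72.752°)/2 = +138.216° + 36.376° = +174.592°.
(The naïve average (+138.216 + -149.032)/2 = -5.408° is on the wrong side of the globe.)

+174.592°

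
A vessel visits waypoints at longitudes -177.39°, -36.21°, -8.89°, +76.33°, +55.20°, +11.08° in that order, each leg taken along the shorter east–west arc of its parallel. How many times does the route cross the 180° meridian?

0

Leg 1: -177.39° → -36.21°, shortest Δλ = 141.18° (east) — does not cross 180°.
Leg 2: -36.21° → -8.89°, shortest Δλ = 27.32° (east) — does not cross 180°.
Leg 3: -8.89° → +76.33°, shortest Δλ = 85.22° (east) — does not cross 180°.
Leg 4: +76.33° → +55.20°, shortest Δλ = -21.13° (west) — does not cross 180°.
Leg 5: +55.20° → +11.08°, shortest Δλ = -44.12° (west) — does not cross 180°.
Total crossings: 0.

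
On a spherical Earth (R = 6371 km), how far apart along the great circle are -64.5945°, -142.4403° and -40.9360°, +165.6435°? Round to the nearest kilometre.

4186 km

Δλ = 165.6435 − -142.4403 = 308.0838°; wrapped into (−180°, 180°]: -51.9162°.
Δφ = -40.9360 − -64.5945 = 23.6585°.
a = sin²(Δφ/2) + cos φ₁ · cos φ₂ · sin²(Δλ/2) = 0.104119.
c = 2·atan2(√a, √(1−a)) = 0.65711 rad → d = 6371·c ≈ 4186.43 km.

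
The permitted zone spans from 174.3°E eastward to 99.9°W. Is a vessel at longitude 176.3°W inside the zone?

Yes

Band width going east from +174.3° to -99.9°: ((-99.9 − 174.3) mod 360) = 85.8°.
Offset of -176.3° east of the west edge: ((-176.3 − 174.3) mod 360) = 9.4°.
9.4° ≤ 85.8° ⇒ inside.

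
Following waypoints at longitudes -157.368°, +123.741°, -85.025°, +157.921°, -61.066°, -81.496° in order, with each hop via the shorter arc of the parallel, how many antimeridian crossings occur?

4

Leg 1: -157.368° → +123.741°, shortest Δλ = -78.891° (west) — crosses 180°.
Leg 2: +123.741° → -85.025°, shortest Δλ = 151.234° (east) — crosses 180°.
Leg 3: -85.025° → +157.921°, shortest Δλ = -117.054° (west) — crosses 180°.
Leg 4: +157.921° → -61.066°, shortest Δλ = 141.013° (east) — crosses 180°.
Leg 5: -61.066° → -81.496°, shortest Δλ = -20.43° (west) — does not cross 180°.
Total crossings: 4.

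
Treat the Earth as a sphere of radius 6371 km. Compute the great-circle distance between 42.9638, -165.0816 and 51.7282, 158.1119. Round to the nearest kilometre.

2903 km

Δλ = 158.1119 − -165.0816 = 323.1935°; wrapped into (−180°, 180°]: -36.8065°.
Δφ = 51.7282 − 42.9638 = 8.7644°.
a = sin²(Δφ/2) + cos φ₁ · cos φ₂ · sin²(Δλ/2) = 0.051014.
c = 2·atan2(√a, √(1−a)) = 0.45566 rad → d = 6371·c ≈ 2903.00 km.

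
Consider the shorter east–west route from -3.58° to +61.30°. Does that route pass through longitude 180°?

No

Signed shortest Δλ = ((61.30 − -3.58 + 180) mod 360) − 180 = 64.88°.
Going east by 64.88° from -3.58° reaches +61.30° without touching 180°.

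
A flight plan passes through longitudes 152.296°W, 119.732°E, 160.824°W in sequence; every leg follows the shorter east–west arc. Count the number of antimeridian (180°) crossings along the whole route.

Leg 1: -152.296° → +119.732°, shortest Δλ = -87.972° (west) — crosses 180°.
Leg 2: +119.732° → -160.824°, shortest Δλ = 79.444° (east) — crosses 180°.
Total crossings: 2.

2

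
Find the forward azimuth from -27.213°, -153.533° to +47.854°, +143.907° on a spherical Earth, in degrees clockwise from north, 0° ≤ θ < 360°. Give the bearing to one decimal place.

Δλ = 143.907 − -153.533 = 297.440°; wrapped into (−180°, 180°]: -62.560°.
θ = atan2( sin Δλ · cos φ₂ , cos φ₁ · sin φ₂ − sin φ₁ · cos φ₂ · cos Δλ )
  = atan2(-0.59553, 0.80078) = -36.638° → normalised to [0°, 360°): 323.362°.

323.4°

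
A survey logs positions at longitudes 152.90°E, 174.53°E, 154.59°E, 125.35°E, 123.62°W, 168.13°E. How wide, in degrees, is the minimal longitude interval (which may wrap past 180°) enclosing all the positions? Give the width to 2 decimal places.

Sort the longitudes: -123.62°, +125.35°, +152.90°, +154.59°, +168.13°, +174.53°.
Eastward gaps between consecutive values (wrapping around): 248.97°, 27.55°, 1.69°, 13.54°, 6.40°, 61.85°.
Largest gap = 248.97° ⇒ minimal covering band is its complement: 360° − 248.97° = 111.03°.
Band runs from +125.35° eastward to -123.62°, crossing the antimeridian.

111.03°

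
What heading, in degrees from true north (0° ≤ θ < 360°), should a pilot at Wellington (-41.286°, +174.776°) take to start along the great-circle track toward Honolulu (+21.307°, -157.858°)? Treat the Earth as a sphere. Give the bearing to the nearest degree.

28°

Δλ = -157.858 − 174.776 = -332.634°; wrapped into (−180°, 180°]: 27.366°.
θ = atan2( sin Δλ · cos φ₂ , cos φ₁ · sin φ₂ − sin φ₁ · cos φ₂ · cos Δλ )
  = atan2(0.42825, 0.81897) = 27.606° → normalised to [0°, 360°): 27.606°.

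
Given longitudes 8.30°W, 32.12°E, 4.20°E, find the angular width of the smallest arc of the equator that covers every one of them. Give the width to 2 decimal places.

40.42°

Sort the longitudes: -8.30°, +4.20°, +32.12°.
Eastward gaps between consecutive values (wrapping around): 12.50°, 27.92°, 319.58°.
Largest gap = 319.58° ⇒ minimal covering band is its complement: 360° − 319.58° = 40.42°.
Band runs from -8.30° eastward to +32.12°.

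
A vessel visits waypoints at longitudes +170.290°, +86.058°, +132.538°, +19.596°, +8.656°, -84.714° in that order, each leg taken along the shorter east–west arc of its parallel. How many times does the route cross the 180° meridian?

0

Leg 1: +170.290° → +86.058°, shortest Δλ = -84.232° (west) — does not cross 180°.
Leg 2: +86.058° → +132.538°, shortest Δλ = 46.48° (east) — does not cross 180°.
Leg 3: +132.538° → +19.596°, shortest Δλ = -112.942° (west) — does not cross 180°.
Leg 4: +19.596° → +8.656°, shortest Δλ = -10.94° (west) — does not cross 180°.
Leg 5: +8.656° → -84.714°, shortest Δλ = -93.37° (west) — does not cross 180°.
Total crossings: 0.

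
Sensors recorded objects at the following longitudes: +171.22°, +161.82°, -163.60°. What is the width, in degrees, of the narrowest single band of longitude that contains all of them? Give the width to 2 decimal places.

Sort the longitudes: -163.60°, +161.82°, +171.22°.
Eastward gaps between consecutive values (wrapping around): 325.42°, 9.40°, 25.18°.
Largest gap = 325.42° ⇒ minimal covering band is its complement: 360° − 325.42° = 34.58°.
Band runs from +161.82° eastward to -163.60°, crossing the antimeridian.

34.58°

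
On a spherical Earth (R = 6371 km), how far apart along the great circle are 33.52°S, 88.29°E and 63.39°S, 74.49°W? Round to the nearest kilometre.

Δλ = -74.49 − 88.29 = -162.78°.
Δφ = -63.39 − -33.52 = -29.87°.
a = sin²(Δφ/2) + cos φ₁ · cos φ₂ · sin²(Δλ/2) = 0.431476.
c = 2·atan2(√a, √(1−a)) = 1.43331 rad → d = 6371·c ≈ 9131.65 km.

9132 km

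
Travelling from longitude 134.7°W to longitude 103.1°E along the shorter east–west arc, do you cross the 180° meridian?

Naïve |103.1 − -134.7| = 237.8° > 180°, so the shorter arc goes the other way round — across 180°.
Signed shortest Δλ = ((103.1 − -134.7 + 180) mod 360) − 180 = -122.2°.
Going west by 122.2° from -134.7° passes through 180° before reaching +103.1°.

Yes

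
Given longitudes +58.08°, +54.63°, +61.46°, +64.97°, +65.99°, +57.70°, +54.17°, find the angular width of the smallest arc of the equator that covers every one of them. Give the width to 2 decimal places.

Sort the longitudes: +54.17°, +54.63°, +57.70°, +58.08°, +61.46°, +64.97°, +65.99°.
Eastward gaps between consecutive values (wrapping around): 0.46°, 3.07°, 0.38°, 3.38°, 3.51°, 1.02°, 348.18°.
Largest gap = 348.18° ⇒ minimal covering band is its complement: 360° − 348.18° = 11.82°.
Band runs from +54.17° eastward to +65.99°.

11.82°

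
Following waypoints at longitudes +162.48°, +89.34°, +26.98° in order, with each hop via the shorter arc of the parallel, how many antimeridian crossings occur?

0

Leg 1: +162.48° → +89.34°, shortest Δλ = -73.14° (west) — does not cross 180°.
Leg 2: +89.34° → +26.98°, shortest Δλ = -62.36° (west) — does not cross 180°.
Total crossings: 0.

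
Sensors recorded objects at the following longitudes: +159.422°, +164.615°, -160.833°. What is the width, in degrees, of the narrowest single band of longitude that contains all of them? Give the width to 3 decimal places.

39.745°

Sort the longitudes: -160.833°, +159.422°, +164.615°.
Eastward gaps between consecutive values (wrapping around): 320.255°, 5.193°, 34.552°.
Largest gap = 320.255° ⇒ minimal covering band is its complement: 360° − 320.255° = 39.745°.
Band runs from +159.422° eastward to -160.833°, crossing the antimeridian.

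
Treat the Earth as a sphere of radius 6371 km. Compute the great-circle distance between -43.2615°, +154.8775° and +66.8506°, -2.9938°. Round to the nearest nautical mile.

9219 nmi

Δλ = -2.9938 − 154.8775 = -157.8713°.
Δφ = 66.8506 − -43.2615 = 110.1121°.
a = sin²(Δφ/2) + cos φ₁ · cos φ₂ · sin²(Δλ/2) = 0.947675.
c = 2·atan2(√a, √(1−a)) = 2.68001 rad → d = 6371·c ≈ 17074.37 km ≈ 9219.42 nmi.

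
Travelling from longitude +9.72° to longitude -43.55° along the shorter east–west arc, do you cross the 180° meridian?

Signed shortest Δλ = ((-43.55 − 9.72 + 180) mod 360) − 180 = -53.27°.
Going west by 53.27° from +9.72° reaches -43.55° without touching 180°.

No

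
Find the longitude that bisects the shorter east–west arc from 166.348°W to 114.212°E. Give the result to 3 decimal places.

153.932°E

Signed shortest Δλ from -166.348° to +114.212° is -79.440°.
Midpoint longitude = -166.348° + (-79.440°)/2 = -166.348° − 39.720° = -206.068°.
Normalise into (−180°, 180°]: +153.932°.
(The naïve average (-166.348 + +114.212)/2 = -26.068° is on the wrong side of the globe.)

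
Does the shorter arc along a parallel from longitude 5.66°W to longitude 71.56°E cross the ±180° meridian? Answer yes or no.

Signed shortest Δλ = ((71.56 − -5.66 + 180) mod 360) − 180 = 77.22°.
Going east by 77.22° from -5.66° reaches +71.56° without touching 180°.

No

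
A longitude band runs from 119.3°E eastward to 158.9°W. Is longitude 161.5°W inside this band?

Yes

Band width going east from +119.3° to -158.9°: ((-158.9 − 119.3) mod 360) = 81.8°.
Offset of -161.5° east of the west edge: ((-161.5 − 119.3) mod 360) = 79.2°.
79.2° ≤ 81.8° ⇒ inside.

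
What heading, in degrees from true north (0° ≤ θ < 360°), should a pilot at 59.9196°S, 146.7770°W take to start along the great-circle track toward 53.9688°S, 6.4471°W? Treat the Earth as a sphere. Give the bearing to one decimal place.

Δλ = -6.4471 − -146.7770 = 140.3299°.
θ = atan2( sin Δλ · cos φ₂ , cos φ₁ · sin φ₂ − sin φ₁ · cos φ₂ · cos Δλ )
  = atan2(0.37550, -0.79713) = 154.776° → normalised to [0°, 360°): 154.776°.

154.8°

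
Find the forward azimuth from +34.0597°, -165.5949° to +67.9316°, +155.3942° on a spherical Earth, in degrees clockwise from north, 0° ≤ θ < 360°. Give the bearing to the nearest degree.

Δλ = 155.3942 − -165.5949 = 320.9891°; wrapped into (−180°, 180°]: -39.0109°.
θ = atan2( sin Δλ · cos φ₂ , cos φ₁ · sin φ₂ − sin φ₁ · cos φ₂ · cos Δλ )
  = atan2(-0.23650, 0.60426) = -21.375° → normalised to [0°, 360°): 338.625°.

339°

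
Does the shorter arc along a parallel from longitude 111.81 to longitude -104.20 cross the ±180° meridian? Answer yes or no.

Yes

Naïve |-104.20 − 111.81| = 216.01° > 180°, so the shorter arc goes the other way round — across 180°.
Signed shortest Δλ = ((-104.20 − 111.81 + 180) mod 360) − 180 = 143.99°.
Going east by 143.99° from +111.81° passes through 180° before reaching -104.20°.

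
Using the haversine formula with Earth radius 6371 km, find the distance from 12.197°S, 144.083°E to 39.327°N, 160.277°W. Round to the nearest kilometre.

8114 km

Δλ = -160.277 − 144.083 = -304.360°; wrapped into (−180°, 180°]: 55.640°.
Δφ = 39.327 − -12.197 = 51.524°.
a = sin²(Δφ/2) + cos φ₁ · cos φ₂ · sin²(Δλ/2) = 0.353584.
c = 2·atan2(√a, √(1−a)) = 1.27361 rad → d = 6371·c ≈ 8114.17 km.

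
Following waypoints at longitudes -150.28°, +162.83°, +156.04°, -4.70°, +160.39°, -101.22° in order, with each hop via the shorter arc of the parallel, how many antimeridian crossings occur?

2

Leg 1: -150.28° → +162.83°, shortest Δλ = -46.89° (west) — crosses 180°.
Leg 2: +162.83° → +156.04°, shortest Δλ = -6.79° (west) — does not cross 180°.
Leg 3: +156.04° → -4.70°, shortest Δλ = -160.74° (west) — does not cross 180°.
Leg 4: -4.70° → +160.39°, shortest Δλ = 165.09° (east) — does not cross 180°.
Leg 5: +160.39° → -101.22°, shortest Δλ = 98.39° (east) — crosses 180°.
Total crossings: 2.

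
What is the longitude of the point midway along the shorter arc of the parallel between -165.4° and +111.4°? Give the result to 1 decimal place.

Signed shortest Δλ from -165.4° to +111.4° is -83.2°.
Midpoint longitude = -165.4° + (-83.2°)/2 = -165.4° − 41.6° = -207.0°.
Normalise into (−180°, 180°]: +153.0°.
(The naïve average (-165.4 + +111.4)/2 = -27.0° is on the wrong side of the globe.)

+153.0°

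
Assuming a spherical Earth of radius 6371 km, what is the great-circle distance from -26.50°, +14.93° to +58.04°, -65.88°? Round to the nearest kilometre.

11968 km

Δλ = -65.88 − 14.93 = -80.81°.
Δφ = 58.04 − -26.50 = 84.54°.
a = sin²(Δφ/2) + cos φ₁ · cos φ₂ · sin²(Δλ/2) = 0.651453.
c = 2·atan2(√a, √(1−a)) = 1.87854 rad → d = 6371·c ≈ 11968.16 km.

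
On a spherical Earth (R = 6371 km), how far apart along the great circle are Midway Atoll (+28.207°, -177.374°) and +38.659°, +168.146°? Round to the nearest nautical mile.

957 nmi

Δλ = 168.146 − -177.374 = 345.520°; wrapped into (−180°, 180°]: -14.480°.
Δφ = 38.659 − 28.207 = 10.452°.
a = sin²(Δφ/2) + cos φ₁ · cos φ₂ · sin²(Δλ/2) = 0.019226.
c = 2·atan2(√a, √(1−a)) = 0.27821 rad → d = 6371·c ≈ 1772.48 km ≈ 957.06 nmi.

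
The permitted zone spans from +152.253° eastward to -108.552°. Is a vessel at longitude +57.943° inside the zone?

Band width going east from +152.253° to -108.552°: ((-108.552 − 152.253) mod 360) = 99.195°.
Offset of +57.943° east of the west edge: ((57.943 − 152.253) mod 360) = 265.690°.
265.690° > 99.195° ⇒ outside.

No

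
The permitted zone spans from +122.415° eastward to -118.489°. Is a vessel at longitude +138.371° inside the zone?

Band width going east from +122.415° to -118.489°: ((-118.489 − 122.415) mod 360) = 119.096°.
Offset of +138.371° east of the west edge: ((138.371 − 122.415) mod 360) = 15.956°.
15.956° ≤ 119.096° ⇒ inside.

Yes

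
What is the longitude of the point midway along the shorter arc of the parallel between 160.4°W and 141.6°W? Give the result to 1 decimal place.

151.0°W

Signed shortest Δλ from -160.4° to -141.6° is +18.8°.
Midpoint longitude = -160.4° + (+18.8°)/2 = -160.4° + 9.4° = -151.0°.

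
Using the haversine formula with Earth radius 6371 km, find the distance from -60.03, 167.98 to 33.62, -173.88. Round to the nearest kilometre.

10545 km

Δλ = -173.88 − 167.98 = -341.86°; wrapped into (−180°, 180°]: 18.14°.
Δφ = 33.62 − -60.03 = 93.65°.
a = sin²(Δφ/2) + cos φ₁ · cos φ₂ · sin²(Δλ/2) = 0.542168.
c = 2·atan2(√a, √(1−a)) = 1.65523 rad → d = 6371·c ≈ 10545.49 km.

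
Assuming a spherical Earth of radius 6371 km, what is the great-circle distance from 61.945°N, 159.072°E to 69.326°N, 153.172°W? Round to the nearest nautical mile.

1225 nmi

Δλ = -153.172 − 159.072 = -312.244°; wrapped into (−180°, 180°]: 47.756°.
Δφ = 69.326 − 61.945 = 7.381°.
a = sin²(Δφ/2) + cos φ₁ · cos φ₂ · sin²(Δλ/2) = 0.031351.
c = 2·atan2(√a, √(1−a)) = 0.35600 rad → d = 6371·c ≈ 2268.07 km ≈ 1224.66 nmi.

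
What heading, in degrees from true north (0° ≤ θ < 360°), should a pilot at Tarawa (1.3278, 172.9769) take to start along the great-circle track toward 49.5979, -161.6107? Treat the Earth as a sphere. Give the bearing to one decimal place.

Δλ = -161.6107 − 172.9769 = -334.5876°; wrapped into (−180°, 180°]: 25.4124°.
θ = atan2( sin Δλ · cos φ₂ , cos φ₁ · sin φ₂ − sin φ₁ · cos φ₂ · cos Δλ )
  = atan2(0.27814, 0.74774) = 20.404° → normalised to [0°, 360°): 20.404°.

20.4°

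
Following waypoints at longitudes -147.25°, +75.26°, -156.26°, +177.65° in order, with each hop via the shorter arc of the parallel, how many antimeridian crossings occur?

Leg 1: -147.25° → +75.26°, shortest Δλ = -137.49° (west) — crosses 180°.
Leg 2: +75.26° → -156.26°, shortest Δλ = 128.48° (east) — crosses 180°.
Leg 3: -156.26° → +177.65°, shortest Δλ = -26.09° (west) — crosses 180°.
Total crossings: 3.

3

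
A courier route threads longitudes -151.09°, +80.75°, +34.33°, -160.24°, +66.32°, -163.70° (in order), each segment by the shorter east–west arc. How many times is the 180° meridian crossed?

Leg 1: -151.09° → +80.75°, shortest Δλ = -128.16° (west) — crosses 180°.
Leg 2: +80.75° → +34.33°, shortest Δλ = -46.42° (west) — does not cross 180°.
Leg 3: +34.33° → -160.24°, shortest Δλ = 165.43° (east) — crosses 180°.
Leg 4: -160.24° → +66.32°, shortest Δλ = -133.44° (west) — crosses 180°.
Leg 5: +66.32° → -163.70°, shortest Δλ = 129.98° (east) — crosses 180°.
Total crossings: 4.

4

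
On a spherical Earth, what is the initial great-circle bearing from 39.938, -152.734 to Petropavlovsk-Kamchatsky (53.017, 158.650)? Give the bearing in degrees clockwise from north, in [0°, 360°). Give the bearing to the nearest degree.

308°

Δλ = 158.650 − -152.734 = 311.384°; wrapped into (−180°, 180°]: -48.616°.
θ = atan2( sin Δλ · cos φ₂ , cos φ₁ · sin φ₂ − sin φ₁ · cos φ₂ · cos Δλ )
  = atan2(-0.45136, 0.35717) = -51.645° → normalised to [0°, 360°): 308.355°.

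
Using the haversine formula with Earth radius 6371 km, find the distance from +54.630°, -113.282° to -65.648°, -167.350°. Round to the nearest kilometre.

14130 km

Δλ = -167.350 − -113.282 = -54.068°.
Δφ = -65.648 − 54.630 = -120.278°.
a = sin²(Δφ/2) + cos φ₁ · cos φ₂ · sin²(Δλ/2) = 0.801408.
c = 2·atan2(√a, √(1−a)) = 2.21782 rad → d = 6371·c ≈ 14129.74 km.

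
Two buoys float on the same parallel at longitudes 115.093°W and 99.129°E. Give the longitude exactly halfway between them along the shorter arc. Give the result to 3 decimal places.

172.018°E

Signed shortest Δλ from -115.093° to +99.129° is -145.778°.
Midpoint longitude = -115.093° + (-145.778°)/2 = -115.093° − 72.889° = -187.982°.
Normalise into (−180°, 180°]: +172.018°.
(The naïve average (-115.093 + +99.129)/2 = -7.982° is on the wrong side of the globe.)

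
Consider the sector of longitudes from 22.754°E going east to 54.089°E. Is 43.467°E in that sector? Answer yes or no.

Yes

Band width going east from +22.754° to +54.089°: ((54.089 − 22.754) mod 360) = 31.335°.
Offset of +43.467° east of the west edge: ((43.467 − 22.754) mod 360) = 20.713°.
20.713° ≤ 31.335° ⇒ inside.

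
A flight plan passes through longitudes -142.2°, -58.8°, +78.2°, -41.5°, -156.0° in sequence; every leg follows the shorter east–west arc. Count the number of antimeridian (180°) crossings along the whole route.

0

Leg 1: -142.2° → -58.8°, shortest Δλ = 83.4° (east) — does not cross 180°.
Leg 2: -58.8° → +78.2°, shortest Δλ = 137.0° (east) — does not cross 180°.
Leg 3: +78.2° → -41.5°, shortest Δλ = -119.7° (west) — does not cross 180°.
Leg 4: -41.5° → -156.0°, shortest Δλ = -114.5° (west) — does not cross 180°.
Total crossings: 0.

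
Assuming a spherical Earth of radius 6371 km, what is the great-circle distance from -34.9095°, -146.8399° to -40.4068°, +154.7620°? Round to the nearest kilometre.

Δλ = 154.7620 − -146.8399 = 301.6019°; wrapped into (−180°, 180°]: -58.3981°.
Δφ = -40.4068 − -34.9095 = -5.4973°.
a = sin²(Δφ/2) + cos φ₁ · cos φ₂ · sin²(Δλ/2) = 0.150912.
c = 2·atan2(√a, √(1−a)) = 0.79795 rad → d = 6371·c ≈ 5083.74 km.

5084 km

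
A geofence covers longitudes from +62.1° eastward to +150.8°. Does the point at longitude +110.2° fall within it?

Band width going east from +62.1° to +150.8°: ((150.8 − 62.1) mod 360) = 88.7°.
Offset of +110.2° east of the west edge: ((110.2 − 62.1) mod 360) = 48.1°.
48.1° ≤ 88.7° ⇒ inside.

Yes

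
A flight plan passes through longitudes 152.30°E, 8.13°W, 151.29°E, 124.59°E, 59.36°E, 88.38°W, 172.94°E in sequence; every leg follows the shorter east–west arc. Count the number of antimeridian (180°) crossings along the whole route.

1

Leg 1: +152.30° → -8.13°, shortest Δλ = -160.43° (west) — does not cross 180°.
Leg 2: -8.13° → +151.29°, shortest Δλ = 159.42° (east) — does not cross 180°.
Leg 3: +151.29° → +124.59°, shortest Δλ = -26.7° (west) — does not cross 180°.
Leg 4: +124.59° → +59.36°, shortest Δλ = -65.23° (west) — does not cross 180°.
Leg 5: +59.36° → -88.38°, shortest Δλ = -147.74° (west) — does not cross 180°.
Leg 6: -88.38° → +172.94°, shortest Δλ = -98.68° (west) — crosses 180°.
Total crossings: 1.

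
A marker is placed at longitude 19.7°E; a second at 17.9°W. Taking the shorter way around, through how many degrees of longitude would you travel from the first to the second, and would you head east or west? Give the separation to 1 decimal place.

37.6° west

Raw difference: -17.9 − 19.7 = -37.6°.
Normalise into (−180°, 180°]: -37.6° stays -37.6°.
Negative ⇒ the second point lies to the west; separation 37.6°.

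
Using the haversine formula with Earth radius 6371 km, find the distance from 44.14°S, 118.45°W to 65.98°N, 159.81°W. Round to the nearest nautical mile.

6883 nmi

Δλ = -159.81 − -118.45 = -41.36°.
Δφ = 65.98 − -44.14 = 110.12°.
a = sin²(Δφ/2) + cos φ₁ · cos φ₂ · sin²(Δλ/2) = 0.708425.
c = 2·atan2(√a, √(1−a)) = 2.00077 rad → d = 6371·c ≈ 12746.93 km ≈ 6882.79 nmi.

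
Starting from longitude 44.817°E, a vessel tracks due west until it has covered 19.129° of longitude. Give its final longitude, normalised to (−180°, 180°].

Start at +44.817°; shift −19.129° → +25.688°.
+25.688° already lies in (−180°, 180°].

25.688°E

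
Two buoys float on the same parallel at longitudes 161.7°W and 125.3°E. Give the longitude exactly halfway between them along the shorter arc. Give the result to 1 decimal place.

161.8°E

Signed shortest Δλ from -161.7° to +125.3° is -73.0°.
Midpoint longitude = -161.7° + (-73.0°)/2 = -161.7° − 36.5° = -198.2°.
Normalise into (−180°, 180°]: +161.8°.
(The naïve average (-161.7 + +125.3)/2 = -18.2° is on the wrong side of the globe.)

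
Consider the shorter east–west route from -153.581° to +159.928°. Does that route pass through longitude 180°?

Yes

Naïve |159.928 − -153.581| = 313.509° > 180°, so the shorter arc goes the other way round — across 180°.
Signed shortest Δλ = ((159.928 − -153.581 + 180) mod 360) − 180 = -46.491°.
Going west by 46.491° from -153.581° passes through 180° before reaching +159.928°.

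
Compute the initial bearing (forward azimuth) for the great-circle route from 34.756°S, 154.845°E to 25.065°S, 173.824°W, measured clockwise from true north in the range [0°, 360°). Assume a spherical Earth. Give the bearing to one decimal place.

Δλ = -173.824 − 154.845 = -328.669°; wrapped into (−180°, 180°]: 31.331°.
θ = atan2( sin Δλ · cos φ₂ , cos φ₁ · sin φ₂ − sin φ₁ · cos φ₂ · cos Δλ )
  = atan2(0.47101, 0.09303) = 78.827° → normalised to [0°, 360°): 78.827°.

78.8°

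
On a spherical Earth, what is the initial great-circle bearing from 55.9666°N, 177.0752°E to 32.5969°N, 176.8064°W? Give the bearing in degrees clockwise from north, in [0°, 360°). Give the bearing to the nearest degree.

167°

Δλ = -176.8064 − 177.0752 = -353.8816°; wrapped into (−180°, 180°]: 6.1184°.
θ = atan2( sin Δλ · cos φ₂ , cos φ₁ · sin φ₂ − sin φ₁ · cos φ₂ · cos Δλ )
  = atan2(0.08979, -0.39269) = 167.120° → normalised to [0°, 360°): 167.120°.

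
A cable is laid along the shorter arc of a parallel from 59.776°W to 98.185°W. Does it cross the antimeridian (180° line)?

Signed shortest Δλ = ((-98.185 − -59.776 + 180) mod 360) − 180 = -38.409°.
Going west by 38.409° from -59.776° reaches -98.185° without touching 180°.

No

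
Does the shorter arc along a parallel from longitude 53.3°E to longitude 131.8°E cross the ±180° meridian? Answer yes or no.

No

Signed shortest Δλ = ((131.8 − 53.3 + 180) mod 360) − 180 = 78.5°.
Going east by 78.5° from +53.3° reaches +131.8° without touching 180°.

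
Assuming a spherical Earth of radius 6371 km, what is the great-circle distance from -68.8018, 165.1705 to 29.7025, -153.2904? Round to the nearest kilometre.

Δλ = -153.2904 − 165.1705 = -318.4609°; wrapped into (−180°, 180°]: 41.5391°.
Δφ = 29.7025 − -68.8018 = 98.5043°.
a = sin²(Δφ/2) + cos φ₁ · cos φ₂ · sin²(Δλ/2) = 0.613438.
c = 2·atan2(√a, √(1−a)) = 1.79966 rad → d = 6371·c ≈ 11465.66 km.

11466 km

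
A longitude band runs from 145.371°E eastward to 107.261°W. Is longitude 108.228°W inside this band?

Yes

Band width going east from +145.371° to -107.261°: ((-107.261 − 145.371) mod 360) = 107.368°.
Offset of -108.228° east of the west edge: ((-108.228 − 145.371) mod 360) = 106.401°.
106.401° ≤ 107.368° ⇒ inside.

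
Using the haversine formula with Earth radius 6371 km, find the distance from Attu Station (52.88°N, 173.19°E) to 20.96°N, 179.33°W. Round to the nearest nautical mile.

Δλ = -179.33 − 173.19 = -352.52°; wrapped into (−180°, 180°]: 7.48°.
Δφ = 20.96 − 52.88 = -31.92°.
a = sin²(Δφ/2) + cos φ₁ · cos φ₂ · sin²(Δλ/2) = 0.078004.
c = 2·atan2(√a, √(1−a)) = 0.56611 rad → d = 6371·c ≈ 3606.71 km ≈ 1947.47 nmi.

1947 nmi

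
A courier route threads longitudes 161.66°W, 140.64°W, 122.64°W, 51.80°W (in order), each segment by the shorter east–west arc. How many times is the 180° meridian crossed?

Leg 1: -161.66° → -140.64°, shortest Δλ = 21.02° (east) — does not cross 180°.
Leg 2: -140.64° → -122.64°, shortest Δλ = 18.0° (east) — does not cross 180°.
Leg 3: -122.64° → -51.80°, shortest Δλ = 70.84° (east) — does not cross 180°.
Total crossings: 0.

0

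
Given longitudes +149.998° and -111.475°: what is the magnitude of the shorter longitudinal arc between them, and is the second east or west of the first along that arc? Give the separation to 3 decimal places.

Raw difference: -111.475 − 149.998 = -261.473°.
Normalise into (−180°, 180°]: -261.473° + 360° = 98.527°.
Positive ⇒ the second point lies to the east; separation 98.527°.

98.527° east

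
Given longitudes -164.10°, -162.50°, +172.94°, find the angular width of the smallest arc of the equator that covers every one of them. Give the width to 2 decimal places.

Sort the longitudes: -164.10°, -162.50°, +172.94°.
Eastward gaps between consecutive values (wrapping around): 1.60°, 335.44°, 22.96°.
Largest gap = 335.44° ⇒ minimal covering band is its complement: 360° − 335.44° = 24.56°.
Band runs from +172.94° eastward to -162.50°, crossing the antimeridian.

24.56°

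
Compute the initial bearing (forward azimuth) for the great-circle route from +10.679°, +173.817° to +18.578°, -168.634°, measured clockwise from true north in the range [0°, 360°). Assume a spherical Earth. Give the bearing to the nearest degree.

Δλ = -168.634 − 173.817 = -342.451°; wrapped into (−180°, 180°]: 17.549°.
θ = atan2( sin Δλ · cos φ₂ , cos φ₁ · sin φ₂ − sin φ₁ · cos φ₂ · cos Δλ )
  = atan2(0.28581, 0.14560) = 63.004° → normalised to [0°, 360°): 63.004°.

63°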